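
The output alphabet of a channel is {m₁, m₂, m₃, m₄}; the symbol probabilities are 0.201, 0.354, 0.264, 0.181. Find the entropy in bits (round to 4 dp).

H = −Σ pᵢ log₂ pᵢ.
−0.201·log₂(0.201) = 0.4653
−0.354·log₂(0.354) = 0.5304
−0.264·log₂(0.264) = 0.5072
−0.181·log₂(0.181) = 0.4463
Sum ≈ 1.9492 → 1.9492 bits.

1.9492 bits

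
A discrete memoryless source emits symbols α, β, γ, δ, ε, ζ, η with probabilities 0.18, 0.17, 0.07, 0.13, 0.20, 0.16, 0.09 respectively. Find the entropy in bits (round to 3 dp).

H = −Σ pᵢ log₂ pᵢ.
−0.18·log₂(0.18) = 0.4453
−0.17·log₂(0.17) = 0.4346
−0.07·log₂(0.07) = 0.2686
−0.13·log₂(0.13) = 0.3826
−0.20·log₂(0.20) = 0.4644
−0.16·log₂(0.16) = 0.4230
−0.09·log₂(0.09) = 0.3127
Sum ≈ 2.7312 → 2.731 bits.

2.731 bits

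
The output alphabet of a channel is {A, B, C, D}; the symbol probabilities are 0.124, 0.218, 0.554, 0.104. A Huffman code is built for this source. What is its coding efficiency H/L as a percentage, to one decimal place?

99.4%

Entropy H = −Σ p log₂ p ≈ 1.6641 bits.
Huffman merges: 13/125+31/250→57/250; 109/500+57/250→223/500; 223/500+277/500→1. L = 837/500 ≈ 1.6740.
Efficiency = H/L = 1.6641/1.6740 = 99.4%.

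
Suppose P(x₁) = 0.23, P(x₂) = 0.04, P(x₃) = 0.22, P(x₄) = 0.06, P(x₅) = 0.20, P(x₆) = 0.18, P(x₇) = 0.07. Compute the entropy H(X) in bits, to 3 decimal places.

H = −Σ pᵢ log₂ pᵢ.
−0.23·log₂(0.23) = 0.4877
−0.04·log₂(0.04) = 0.1858
−0.22·log₂(0.22) = 0.4806
−0.06·log₂(0.06) = 0.2435
−0.20·log₂(0.20) = 0.4644
−0.18·log₂(0.18) = 0.4453
−0.07·log₂(0.07) = 0.2686
Sum ≈ 2.5758 → 2.576 bits.

2.576 bits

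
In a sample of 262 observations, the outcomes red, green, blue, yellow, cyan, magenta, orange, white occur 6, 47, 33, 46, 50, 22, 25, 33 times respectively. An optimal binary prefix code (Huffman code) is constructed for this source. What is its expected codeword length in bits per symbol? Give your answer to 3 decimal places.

Probabilities are the counts divided by 262.
Repeatedly combine the two least-probable nodes; the expected code length is the sum of the merged weights.
merge 3/131 + 11/131 → 14/131
merge 25/262 + 14/131 → 53/262
merge 33/262 + 33/262 → 33/131
merge 23/131 + 47/262 → 93/262
merge 25/131 + 53/262 → 103/262
merge 33/131 + 93/262 → 159/262
merge 103/262 + 159/262 → 1
L = 14/131 + 53/262 + 33/131 + 93/262 + 103/262 + 159/262 + 1 = 382/131 ≈ 2.916 bits/symbol.

2.916 bits/symbol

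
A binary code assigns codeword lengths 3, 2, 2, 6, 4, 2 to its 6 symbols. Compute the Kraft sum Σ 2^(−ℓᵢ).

0.953125

With common denominator 2^6 = 64: Σ 2^(−ℓᵢ) = 8/64 + 16/64 + 16/64 + 1/64 + 4/64 + 16/64 = 61/64 = 0.953125.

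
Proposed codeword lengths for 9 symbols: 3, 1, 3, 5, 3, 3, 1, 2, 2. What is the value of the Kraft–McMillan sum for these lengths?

With common denominator 2^5 = 32: Σ 2^(−ℓᵢ) = 4/32 + 16/32 + 4/32 + 1/32 + 4/32 + 4/32 + 16/32 + 8/32 + 8/32 = 65/32 = 2.03125.

2.03125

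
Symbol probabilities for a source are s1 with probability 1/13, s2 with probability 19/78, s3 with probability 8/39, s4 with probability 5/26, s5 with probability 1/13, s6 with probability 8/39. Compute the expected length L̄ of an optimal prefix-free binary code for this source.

Repeatedly combine the two least-probable nodes; the expected code length is the sum of the merged weights.
merge 1/13 + 1/13 → 2/13
merge 2/13 + 5/26 → 9/26
merge 8/39 + 8/39 → 16/39
merge 19/78 + 9/26 → 23/39
merge 16/39 + 23/39 → 1
L = 2/13 + 9/26 + 16/39 + 23/39 + 1 = 5/2 = 2.5 bits/symbol.

2.5 bits/symbol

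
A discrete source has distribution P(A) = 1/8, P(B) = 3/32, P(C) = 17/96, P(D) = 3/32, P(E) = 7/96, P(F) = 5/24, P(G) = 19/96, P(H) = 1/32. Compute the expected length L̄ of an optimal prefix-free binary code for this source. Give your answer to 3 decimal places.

Repeatedly combine the two least-probable nodes; the expected code length is the sum of the merged weights.
merge 1/32 + 7/96 → 5/48
merge 3/32 + 3/32 → 3/16
merge 5/48 + 1/8 → 11/48
merge 17/96 + 3/16 → 35/96
merge 19/96 + 5/24 → 13/32
merge 11/48 + 35/96 → 19/32
merge 13/32 + 19/32 → 1
L = 5/48 + 3/16 + 11/48 + 35/96 + 13/32 + 19/32 + 1 = 277/96 ≈ 2.885 bits/symbol.

2.885 bits/symbol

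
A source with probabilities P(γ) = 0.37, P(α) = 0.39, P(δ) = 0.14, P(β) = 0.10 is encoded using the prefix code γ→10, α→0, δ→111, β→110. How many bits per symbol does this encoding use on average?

1.85 bits/symbol

L̄ = Σ pᵢ·ℓᵢ = 0.37·2 + 0.39·1 + 0.14·3 + 0.10·3 = 1.85 bits/symbol.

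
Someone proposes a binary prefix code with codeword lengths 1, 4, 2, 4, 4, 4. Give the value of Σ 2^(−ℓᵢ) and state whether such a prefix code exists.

1; yes

With common denominator 2^4 = 16: Σ 2^(−ℓᵢ) = 8/16 + 1/16 + 4/16 + 1/16 + 1/16 + 1/16 = 16/16 = 1.
Kraft's inequality requires Σ ≤ 1; here Σ = 1 ≤ 1, so such a prefix code exists.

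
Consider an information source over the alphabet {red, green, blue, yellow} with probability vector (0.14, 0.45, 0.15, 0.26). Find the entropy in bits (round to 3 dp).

1.831 bits

H = −Σ pᵢ log₂ pᵢ.
−0.14·log₂(0.14) = 0.3971
−0.45·log₂(0.45) = 0.5184
−0.15·log₂(0.15) = 0.4105
−0.26·log₂(0.26) = 0.5053
Sum ≈ 1.8313 → 1.831 bits.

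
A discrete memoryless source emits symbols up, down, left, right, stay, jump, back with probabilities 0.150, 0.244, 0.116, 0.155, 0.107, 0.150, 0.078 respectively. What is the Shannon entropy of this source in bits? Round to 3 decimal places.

2.727 bits

H = −Σ pᵢ log₂ pᵢ.
−0.150·log₂(0.150) = 0.4105
−0.244·log₂(0.244) = 0.4966
−0.116·log₂(0.116) = 0.3605
−0.155·log₂(0.155) = 0.4169
−0.107·log₂(0.107) = 0.3450
−0.150·log₂(0.150) = 0.4105
−0.078·log₂(0.078) = 0.2871
Sum ≈ 2.7271 → 2.727 bits.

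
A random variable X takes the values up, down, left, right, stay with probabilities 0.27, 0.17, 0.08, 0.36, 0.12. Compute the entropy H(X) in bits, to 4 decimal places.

H = −Σ pᵢ log₂ pᵢ.
−0.27·log₂(0.27) = 0.5100
−0.17·log₂(0.17) = 0.4346
−0.08·log₂(0.08) = 0.2915
−0.36·log₂(0.36) = 0.5306
−0.12·log₂(0.12) = 0.3671
Sum ≈ 2.1338 → 2.1338 bits.

2.1338 bits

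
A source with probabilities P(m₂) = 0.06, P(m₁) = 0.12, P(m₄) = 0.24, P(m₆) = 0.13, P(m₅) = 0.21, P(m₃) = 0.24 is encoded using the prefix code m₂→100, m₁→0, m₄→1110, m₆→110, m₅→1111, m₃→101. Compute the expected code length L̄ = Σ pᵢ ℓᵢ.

L̄ = Σ pᵢ·ℓᵢ = 0.06·3 + 0.12·1 + 0.24·4 + 0.13·3 + 0.21·4 + 0.24·3 = 3.21 bits/symbol.

3.21 bits/symbol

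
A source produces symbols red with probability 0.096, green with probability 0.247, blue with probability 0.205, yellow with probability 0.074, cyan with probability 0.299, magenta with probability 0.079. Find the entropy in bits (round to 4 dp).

H = −Σ pᵢ log₂ pᵢ.
−0.096·log₂(0.096) = 0.3246
−0.247·log₂(0.247) = 0.4983
−0.205·log₂(0.205) = 0.4687
−0.074·log₂(0.074) = 0.2780
−0.299·log₂(0.299) = 0.5208
−0.079·log₂(0.079) = 0.2893
Sum ≈ 2.3796 → 2.3796 bits.

2.3796 bits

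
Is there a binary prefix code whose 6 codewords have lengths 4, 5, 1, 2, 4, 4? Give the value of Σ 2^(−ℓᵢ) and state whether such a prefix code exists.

0.96875; yes

With common denominator 2^5 = 32: Σ 2^(−ℓᵢ) = 2/32 + 1/32 + 16/32 + 8/32 + 2/32 + 2/32 = 31/32 = 0.96875.
Kraft's inequality requires Σ ≤ 1; here Σ = 0.96875 ≤ 1, so such a prefix code exists.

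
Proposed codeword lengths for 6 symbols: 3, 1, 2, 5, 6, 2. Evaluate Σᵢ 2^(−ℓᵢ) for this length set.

With common denominator 2^6 = 64: Σ 2^(−ℓᵢ) = 8/64 + 32/64 + 16/64 + 2/64 + 1/64 + 16/64 = 75/64 = 1.171875.

1.171875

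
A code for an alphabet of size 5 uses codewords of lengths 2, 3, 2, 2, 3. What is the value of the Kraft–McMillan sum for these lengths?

1

With common denominator 2^3 = 8: Σ 2^(−ℓᵢ) = 2/8 + 1/8 + 2/8 + 2/8 + 1/8 = 8/8 = 1.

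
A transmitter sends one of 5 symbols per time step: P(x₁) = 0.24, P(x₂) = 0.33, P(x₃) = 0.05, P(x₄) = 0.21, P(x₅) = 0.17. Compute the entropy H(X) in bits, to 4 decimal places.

H = −Σ pᵢ log₂ pᵢ.
−0.24·log₂(0.24) = 0.4941
−0.33·log₂(0.33) = 0.5278
−0.05·log₂(0.05) = 0.2161
−0.21·log₂(0.21) = 0.4728
−0.17·log₂(0.17) = 0.4346
Sum ≈ 2.1455 → 2.1455 bits.

2.1455 bits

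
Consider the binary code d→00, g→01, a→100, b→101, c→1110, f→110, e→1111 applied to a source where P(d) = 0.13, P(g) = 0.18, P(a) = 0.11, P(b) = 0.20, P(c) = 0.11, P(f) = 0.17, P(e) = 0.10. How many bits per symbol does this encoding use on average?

2.9 bits/symbol

L̄ = Σ pᵢ·ℓᵢ = 0.13·2 + 0.18·2 + 0.11·3 + 0.20·3 + 0.11·4 + 0.17·3 + 0.10·4 = 2.9 bits/symbol.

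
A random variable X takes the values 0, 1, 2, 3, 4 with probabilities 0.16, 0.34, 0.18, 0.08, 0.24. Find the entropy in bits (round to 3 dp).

H = −Σ pᵢ log₂ pᵢ.
−0.16·log₂(0.16) = 0.4230
−0.34·log₂(0.34) = 0.5292
−0.18·log₂(0.18) = 0.4453
−0.08·log₂(0.08) = 0.2915
−0.24·log₂(0.24) = 0.4941
Sum ≈ 2.1831 → 2.183 bits.

2.183 bits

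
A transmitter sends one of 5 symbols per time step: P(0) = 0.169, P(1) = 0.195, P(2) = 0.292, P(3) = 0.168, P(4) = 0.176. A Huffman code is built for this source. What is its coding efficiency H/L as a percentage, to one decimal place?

Entropy H = −Σ p log₂ p ≈ 2.2854 bits.
Huffman merges: 21/125+169/1000→337/1000; 22/125+39/200→371/1000; 73/250+337/1000→629/1000; 371/1000+629/1000→1. L = 2337/1000 ≈ 2.3370.
Efficiency = H/L = 2.2854/2.3370 = 97.8%.

97.8%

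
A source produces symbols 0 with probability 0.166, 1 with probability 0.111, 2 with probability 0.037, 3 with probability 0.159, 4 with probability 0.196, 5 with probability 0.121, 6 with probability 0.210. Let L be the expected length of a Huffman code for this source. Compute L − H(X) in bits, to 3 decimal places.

Entropy H = −Σ p log₂ p ≈ 2.6822 bits.
Huffman merges: 37/1000+111/1000→37/250; 121/1000+37/250→269/1000; 159/1000+83/500→13/40; 49/250+21/100→203/500; 269/1000+13/40→297/500; 203/500+297/500→1. L = 1371/500 ≈ 2.7420.
L − H = 2.7420 − 2.6822 = 0.060 bits.

0.060 bits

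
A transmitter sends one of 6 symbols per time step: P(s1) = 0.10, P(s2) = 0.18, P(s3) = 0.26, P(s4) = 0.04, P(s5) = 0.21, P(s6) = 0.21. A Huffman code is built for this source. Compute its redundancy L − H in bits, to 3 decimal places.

0.046 bits

Entropy H = −Σ p log₂ p ≈ 2.4142 bits.
Huffman merges: 1/25+1/10→7/50; 7/50+9/50→8/25; 21/100+21/100→21/50; 13/50+8/25→29/50; 21/50+29/50→1. L = 123/50 ≈ 2.4600.
L − H = 2.4600 − 2.4142 = 0.046 bits.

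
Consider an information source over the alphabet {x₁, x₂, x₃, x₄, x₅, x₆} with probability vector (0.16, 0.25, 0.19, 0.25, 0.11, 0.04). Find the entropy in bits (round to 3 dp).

H = −Σ pᵢ log₂ pᵢ.
−0.16·log₂(0.16) = 0.4230
−0.25·log₂(0.25) = 0.5000
−0.19·log₂(0.19) = 0.4552
−0.25·log₂(0.25) = 0.5000
−0.11·log₂(0.11) = 0.3503
−0.04·log₂(0.04) = 0.1858
Sum ≈ 2.4143 → 2.414 bits.

2.414 bits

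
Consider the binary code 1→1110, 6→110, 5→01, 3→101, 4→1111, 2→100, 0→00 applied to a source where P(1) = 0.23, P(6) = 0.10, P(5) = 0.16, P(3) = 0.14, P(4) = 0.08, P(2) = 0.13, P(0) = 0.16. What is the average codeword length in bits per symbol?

L̄ = Σ pᵢ·ℓᵢ = 0.23·4 + 0.10·3 + 0.16·2 + 0.14·3 + 0.08·4 + 0.13·3 + 0.16·2 = 2.99 bits/symbol.

2.99 bits/symbol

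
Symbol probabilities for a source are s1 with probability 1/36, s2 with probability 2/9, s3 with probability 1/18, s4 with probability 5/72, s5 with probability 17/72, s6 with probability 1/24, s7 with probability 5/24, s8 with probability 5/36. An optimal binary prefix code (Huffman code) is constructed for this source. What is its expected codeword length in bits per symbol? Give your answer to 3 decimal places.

2.722 bits/symbol

Repeatedly combine the two least-probable nodes; the expected code length is the sum of the merged weights.
merge 1/36 + 1/24 → 5/72
merge 1/18 + 5/72 → 1/8
merge 5/72 + 1/8 → 7/36
merge 5/36 + 7/36 → 1/3
merge 5/24 + 2/9 → 31/72
merge 17/72 + 1/3 → 41/72
merge 31/72 + 41/72 → 1
L = 5/72 + 1/8 + 7/36 + 1/3 + 31/72 + 41/72 + 1 = 49/18 ≈ 2.722 bits/symbol.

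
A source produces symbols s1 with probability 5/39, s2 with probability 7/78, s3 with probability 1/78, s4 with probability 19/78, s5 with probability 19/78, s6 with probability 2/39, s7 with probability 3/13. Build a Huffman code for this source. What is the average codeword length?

Repeatedly combine the two least-probable nodes; the expected code length is the sum of the merged weights.
merge 1/78 + 2/39 → 5/78
merge 5/78 + 7/78 → 2/13
merge 5/39 + 2/13 → 11/39
merge 3/13 + 19/78 → 37/78
merge 19/78 + 11/39 → 41/78
merge 37/78 + 41/78 → 1
L = 5/78 + 2/13 + 11/39 + 37/78 + 41/78 + 1 = 5/2 = 2.5 bits/symbol.

2.5 bits/symbol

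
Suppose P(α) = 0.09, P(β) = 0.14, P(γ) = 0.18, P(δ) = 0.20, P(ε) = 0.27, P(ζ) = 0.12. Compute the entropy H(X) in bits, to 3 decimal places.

H = −Σ pᵢ log₂ pᵢ.
−0.09·log₂(0.09) = 0.3127
−0.14·log₂(0.14) = 0.3971
−0.18·log₂(0.18) = 0.4453
−0.20·log₂(0.20) = 0.4644
−0.27·log₂(0.27) = 0.5100
−0.12·log₂(0.12) = 0.3671
Sum ≈ 2.4965 → 2.497 bits.

2.497 bits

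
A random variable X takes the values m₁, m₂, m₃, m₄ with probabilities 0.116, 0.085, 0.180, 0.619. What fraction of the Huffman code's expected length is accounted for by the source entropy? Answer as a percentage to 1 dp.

Entropy H = −Σ p log₂ p ≈ 1.5364 bits.
Huffman merges: 17/200+29/250→201/1000; 9/50+201/1000→381/1000; 381/1000+619/1000→1. L = 791/500 ≈ 1.5820.
Efficiency = H/L = 1.5364/1.5820 = 97.1%.

97.1%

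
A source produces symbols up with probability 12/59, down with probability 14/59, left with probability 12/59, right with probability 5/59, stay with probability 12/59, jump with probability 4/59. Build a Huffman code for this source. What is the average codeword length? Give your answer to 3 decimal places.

2.508 bits/symbol

Repeatedly combine the two least-probable nodes; the expected code length is the sum of the merged weights.
merge 4/59 + 5/59 → 9/59
merge 9/59 + 12/59 → 21/59
merge 12/59 + 12/59 → 24/59
merge 14/59 + 21/59 → 35/59
merge 24/59 + 35/59 → 1
L = 9/59 + 21/59 + 24/59 + 35/59 + 1 = 148/59 ≈ 2.508 bits/symbol.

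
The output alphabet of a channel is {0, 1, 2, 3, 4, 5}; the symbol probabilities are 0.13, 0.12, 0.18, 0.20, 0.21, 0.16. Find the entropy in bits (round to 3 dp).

2.555 bits

H = −Σ pᵢ log₂ pᵢ.
−0.13·log₂(0.13) = 0.3826
−0.12·log₂(0.12) = 0.3671
−0.18·log₂(0.18) = 0.4453
−0.20·log₂(0.20) = 0.4644
−0.21·log₂(0.21) = 0.4728
−0.16·log₂(0.16) = 0.4230
Sum ≈ 2.5552 → 2.555 bits.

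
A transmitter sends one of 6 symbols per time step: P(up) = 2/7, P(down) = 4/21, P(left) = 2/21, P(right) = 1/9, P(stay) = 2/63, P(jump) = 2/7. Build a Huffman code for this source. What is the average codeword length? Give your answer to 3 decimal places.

2.365 bits/symbol

Repeatedly combine the two least-probable nodes; the expected code length is the sum of the merged weights.
merge 2/63 + 2/21 → 8/63
merge 1/9 + 8/63 → 5/21
merge 4/21 + 5/21 → 3/7
merge 2/7 + 2/7 → 4/7
merge 3/7 + 4/7 → 1
L = 8/63 + 5/21 + 3/7 + 4/7 + 1 = 149/63 ≈ 2.365 bits/symbol.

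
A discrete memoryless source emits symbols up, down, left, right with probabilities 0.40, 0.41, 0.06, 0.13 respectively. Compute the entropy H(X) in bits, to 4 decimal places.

1.6823 bits

H = −Σ pᵢ log₂ pᵢ.
−0.40·log₂(0.40) = 0.5288
−0.41·log₂(0.41) = 0.5274
−0.06·log₂(0.06) = 0.2435
−0.13·log₂(0.13) = 0.3826
Sum ≈ 1.6823 → 1.6823 bits.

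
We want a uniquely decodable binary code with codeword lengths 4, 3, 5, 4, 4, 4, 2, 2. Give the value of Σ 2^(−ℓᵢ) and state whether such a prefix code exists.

0.90625; yes

With common denominator 2^5 = 32: Σ 2^(−ℓᵢ) = 2/32 + 4/32 + 1/32 + 2/32 + 2/32 + 2/32 + 8/32 + 8/32 = 29/32 = 0.90625.
Kraft's inequality requires Σ ≤ 1; here Σ = 0.90625 ≤ 1, so such a prefix code exists.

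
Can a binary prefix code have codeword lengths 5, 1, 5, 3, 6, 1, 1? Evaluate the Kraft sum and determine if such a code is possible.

1.703125; no

With common denominator 2^6 = 64: Σ 2^(−ℓᵢ) = 2/64 + 32/64 + 2/64 + 8/64 + 1/64 + 32/64 + 32/64 = 109/64 = 1.703125.
Kraft's inequality requires Σ ≤ 1; here Σ = 1.703125 > 1, so no such prefix code exists.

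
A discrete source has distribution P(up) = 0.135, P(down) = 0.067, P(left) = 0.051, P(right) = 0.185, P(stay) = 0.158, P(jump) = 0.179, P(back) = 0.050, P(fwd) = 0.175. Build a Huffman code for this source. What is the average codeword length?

Repeatedly combine the two least-probable nodes; the expected code length is the sum of the merged weights.
merge 1/20 + 51/1000 → 101/1000
merge 67/1000 + 101/1000 → 21/125
merge 27/200 + 79/500 → 293/1000
merge 21/125 + 7/40 → 343/1000
merge 179/1000 + 37/200 → 91/250
merge 293/1000 + 343/1000 → 159/250
merge 91/250 + 159/250 → 1
L = 101/1000 + 21/125 + 293/1000 + 343/1000 + 91/250 + 159/250 + 1 = 581/200 = 2.905 bits/symbol.

2.905 bits/symbol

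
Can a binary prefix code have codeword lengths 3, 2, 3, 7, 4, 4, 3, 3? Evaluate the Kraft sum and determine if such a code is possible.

With common denominator 2^7 = 128: Σ 2^(−ℓᵢ) = 16/128 + 32/128 + 16/128 + 1/128 + 8/128 + 8/128 + 16/128 + 16/128 = 113/128 = 0.8828125.
Kraft's inequality requires Σ ≤ 1; here Σ = 0.8828125 ≤ 1, so such a prefix code exists.

0.8828125; yes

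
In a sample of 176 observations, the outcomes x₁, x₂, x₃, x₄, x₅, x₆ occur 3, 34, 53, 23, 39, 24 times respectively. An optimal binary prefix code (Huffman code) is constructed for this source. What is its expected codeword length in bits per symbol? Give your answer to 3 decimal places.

Probabilities are the counts divided by 176.
Repeatedly combine the two least-probable nodes; the expected code length is the sum of the merged weights.
merge 3/176 + 23/176 → 13/88
merge 3/22 + 13/88 → 25/88
merge 17/88 + 39/176 → 73/176
merge 25/88 + 53/176 → 103/176
merge 73/176 + 103/176 → 1
L = 13/88 + 25/88 + 73/176 + 103/176 + 1 = 107/44 ≈ 2.432 bits/symbol.

2.432 bits/symbol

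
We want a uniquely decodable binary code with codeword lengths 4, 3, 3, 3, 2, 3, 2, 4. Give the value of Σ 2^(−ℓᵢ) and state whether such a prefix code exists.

1.125; no

With common denominator 2^4 = 16: Σ 2^(−ℓᵢ) = 1/16 + 2/16 + 2/16 + 2/16 + 4/16 + 2/16 + 4/16 + 1/16 = 18/16 = 1.125.
Kraft's inequality requires Σ ≤ 1; here Σ = 1.125 > 1, so no such prefix code exists.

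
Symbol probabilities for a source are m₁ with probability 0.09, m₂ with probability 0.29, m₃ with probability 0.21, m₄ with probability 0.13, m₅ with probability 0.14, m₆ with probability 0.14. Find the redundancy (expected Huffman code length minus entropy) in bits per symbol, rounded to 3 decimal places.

0.020 bits

Entropy H = −Σ p log₂ p ≈ 2.4802 bits.
Huffman merges: 9/100+13/100→11/50; 7/50+7/50→7/25; 21/100+11/50→43/100; 7/25+29/100→57/100; 43/100+57/100→1. L = 5/2 ≈ 2.5000.
L − H = 2.5000 − 2.4802 = 0.020 bits.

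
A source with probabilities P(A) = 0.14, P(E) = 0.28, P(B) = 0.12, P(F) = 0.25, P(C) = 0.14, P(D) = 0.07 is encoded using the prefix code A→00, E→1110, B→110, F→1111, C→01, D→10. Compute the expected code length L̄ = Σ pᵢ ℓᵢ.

L̄ = Σ pᵢ·ℓᵢ = 0.14·2 + 0.28·4 + 0.12·3 + 0.25·4 + 0.14·2 + 0.07·2 = 3.18 bits/symbol.

3.18 bits/symbol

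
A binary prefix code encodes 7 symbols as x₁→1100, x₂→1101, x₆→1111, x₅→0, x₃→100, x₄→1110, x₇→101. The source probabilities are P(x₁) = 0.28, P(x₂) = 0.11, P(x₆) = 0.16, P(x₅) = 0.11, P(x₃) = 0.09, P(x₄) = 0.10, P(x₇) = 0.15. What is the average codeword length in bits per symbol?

L̄ = Σ pᵢ·ℓᵢ = 0.28·4 + 0.11·4 + 0.16·4 + 0.11·1 + 0.09·3 + 0.10·4 + 0.15·3 = 3.43 bits/symbol.

3.43 bits/symbol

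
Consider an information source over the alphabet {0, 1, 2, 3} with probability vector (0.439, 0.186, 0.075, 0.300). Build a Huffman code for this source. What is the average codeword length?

1.822 bits/symbol

Repeatedly combine the two least-probable nodes; the expected code length is the sum of the merged weights.
merge 3/40 + 93/500 → 261/1000
merge 261/1000 + 3/10 → 561/1000
merge 439/1000 + 561/1000 → 1
L = 261/1000 + 561/1000 + 1 = 911/500 = 1.822 bits/symbol.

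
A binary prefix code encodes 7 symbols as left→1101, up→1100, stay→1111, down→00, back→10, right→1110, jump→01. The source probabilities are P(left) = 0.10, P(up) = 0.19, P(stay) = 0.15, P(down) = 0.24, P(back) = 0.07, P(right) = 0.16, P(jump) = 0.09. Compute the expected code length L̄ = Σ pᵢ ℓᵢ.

L̄ = Σ pᵢ·ℓᵢ = 0.10·4 + 0.19·4 + 0.15·4 + 0.24·2 + 0.07·2 + 0.16·4 + 0.09·2 = 3.2 bits/symbol.

3.2 bits/symbol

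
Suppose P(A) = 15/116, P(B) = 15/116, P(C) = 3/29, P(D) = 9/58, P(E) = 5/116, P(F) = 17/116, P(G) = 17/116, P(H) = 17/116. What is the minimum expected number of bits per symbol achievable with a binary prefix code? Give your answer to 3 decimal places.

2.991 bits/symbol

Repeatedly combine the two least-probable nodes; the expected code length is the sum of the merged weights.
merge 5/116 + 3/29 → 17/116
merge 15/116 + 15/116 → 15/58
merge 17/116 + 17/116 → 17/58
merge 17/116 + 17/116 → 17/58
merge 9/58 + 15/58 → 12/29
merge 17/58 + 17/58 → 17/29
merge 12/29 + 17/29 → 1
L = 17/116 + 15/58 + 17/58 + 17/58 + 12/29 + 17/29 + 1 = 347/116 ≈ 2.991 bits/symbol.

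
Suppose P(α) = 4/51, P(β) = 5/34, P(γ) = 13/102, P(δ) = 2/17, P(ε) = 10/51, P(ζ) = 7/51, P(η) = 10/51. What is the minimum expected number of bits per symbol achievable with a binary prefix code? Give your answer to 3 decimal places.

2.804 bits/symbol

Repeatedly combine the two least-probable nodes; the expected code length is the sum of the merged weights.
merge 4/51 + 2/17 → 10/51
merge 13/102 + 7/51 → 9/34
merge 5/34 + 10/51 → 35/102
merge 10/51 + 10/51 → 20/51
merge 9/34 + 35/102 → 31/51
merge 20/51 + 31/51 → 1
L = 10/51 + 9/34 + 35/102 + 20/51 + 31/51 + 1 = 143/51 ≈ 2.804 bits/symbol.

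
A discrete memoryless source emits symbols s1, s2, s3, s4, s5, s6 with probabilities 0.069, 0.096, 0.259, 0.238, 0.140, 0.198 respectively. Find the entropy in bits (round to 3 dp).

H = −Σ pᵢ log₂ pᵢ.
−0.069·log₂(0.069) = 0.2662
−0.096·log₂(0.096) = 0.3246
−0.259·log₂(0.259) = 0.5048
−0.238·log₂(0.238) = 0.4929
−0.140·log₂(0.140) = 0.3971
−0.198·log₂(0.198) = 0.4626
Sum ≈ 2.4481 → 2.448 bits.

2.448 bits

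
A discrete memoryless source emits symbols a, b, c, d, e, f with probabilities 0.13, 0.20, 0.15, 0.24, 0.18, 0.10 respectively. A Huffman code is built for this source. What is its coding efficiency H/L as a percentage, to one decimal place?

98.8%

Entropy H = −Σ p log₂ p ≈ 2.5292 bits.
Huffman merges: 1/10+13/100→23/100; 3/20+9/50→33/100; 1/5+23/100→43/100; 6/25+33/100→57/100; 43/100+57/100→1. L = 64/25 ≈ 2.5600.
Efficiency = H/L = 2.5292/2.5600 = 98.8%.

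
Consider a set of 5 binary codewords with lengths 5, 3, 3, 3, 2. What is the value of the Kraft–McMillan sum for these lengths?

With common denominator 2^5 = 32: Σ 2^(−ℓᵢ) = 1/32 + 4/32 + 4/32 + 4/32 + 8/32 = 21/32 = 0.65625.

0.65625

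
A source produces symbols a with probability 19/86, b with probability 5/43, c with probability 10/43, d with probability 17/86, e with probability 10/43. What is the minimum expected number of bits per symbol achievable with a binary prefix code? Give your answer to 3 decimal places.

Repeatedly combine the two least-probable nodes; the expected code length is the sum of the merged weights.
merge 5/43 + 17/86 → 27/86
merge 19/86 + 10/43 → 39/86
merge 10/43 + 27/86 → 47/86
merge 39/86 + 47/86 → 1
L = 27/86 + 39/86 + 47/86 + 1 = 199/86 ≈ 2.314 bits/symbol.

2.314 bits/symbol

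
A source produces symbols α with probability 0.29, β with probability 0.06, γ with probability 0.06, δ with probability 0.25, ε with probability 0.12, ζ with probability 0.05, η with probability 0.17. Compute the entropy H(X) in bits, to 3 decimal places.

H = −Σ pᵢ log₂ pᵢ.
−0.29·log₂(0.29) = 0.5179
−0.06·log₂(0.06) = 0.2435
−0.06·log₂(0.06) = 0.2435
−0.25·log₂(0.25) = 0.5000
−0.12·log₂(0.12) = 0.3671
−0.05·log₂(0.05) = 0.2161
−0.17·log₂(0.17) = 0.4346
Sum ≈ 2.5227 → 2.523 bits.

2.523 bits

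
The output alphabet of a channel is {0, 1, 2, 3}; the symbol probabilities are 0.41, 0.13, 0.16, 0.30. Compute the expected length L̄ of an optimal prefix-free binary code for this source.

1.88 bits/symbol

Repeatedly combine the two least-probable nodes; the expected code length is the sum of the merged weights.
merge 13/100 + 4/25 → 29/100
merge 29/100 + 3/10 → 59/100
merge 41/100 + 59/100 → 1
L = 29/100 + 59/100 + 1 = 47/25 = 1.88 bits/symbol.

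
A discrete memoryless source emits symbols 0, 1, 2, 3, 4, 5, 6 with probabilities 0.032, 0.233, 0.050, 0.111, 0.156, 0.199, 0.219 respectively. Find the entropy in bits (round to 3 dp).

2.578 bits

H = −Σ pᵢ log₂ pᵢ.
−0.032·log₂(0.032) = 0.1589
−0.233·log₂(0.233) = 0.4897
−0.050·log₂(0.050) = 0.2161
−0.111·log₂(0.111) = 0.3520
−0.156·log₂(0.156) = 0.4181
−0.199·log₂(0.199) = 0.4635
−0.219·log₂(0.219) = 0.4798
Sum ≈ 2.5782 → 2.578 bits.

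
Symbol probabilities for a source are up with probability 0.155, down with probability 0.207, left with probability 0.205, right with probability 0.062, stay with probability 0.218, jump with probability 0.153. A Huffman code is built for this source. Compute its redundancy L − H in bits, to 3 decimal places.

0.077 bits

Entropy H = −Σ p log₂ p ≈ 2.4981 bits.
Huffman merges: 31/500+153/1000→43/200; 31/200+41/200→9/25; 207/1000+43/200→211/500; 109/500+9/25→289/500; 211/500+289/500→1. L = 103/40 ≈ 2.5750.
L − H = 2.5750 − 2.4981 = 0.077 bits.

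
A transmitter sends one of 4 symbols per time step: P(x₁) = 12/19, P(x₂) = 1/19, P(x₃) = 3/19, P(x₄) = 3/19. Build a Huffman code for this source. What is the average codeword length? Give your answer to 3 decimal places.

Repeatedly combine the two least-probable nodes; the expected code length is the sum of the merged weights.
merge 1/19 + 3/19 → 4/19
merge 3/19 + 4/19 → 7/19
merge 7/19 + 12/19 → 1
L = 4/19 + 7/19 + 1 = 30/19 ≈ 1.579 bits/symbol.

1.579 bits/symbol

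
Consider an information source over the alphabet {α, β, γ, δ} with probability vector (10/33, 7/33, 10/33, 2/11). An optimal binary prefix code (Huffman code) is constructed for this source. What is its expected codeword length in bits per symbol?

Repeatedly combine the two least-probable nodes; the expected code length is the sum of the merged weights.
merge 2/11 + 7/33 → 13/33
merge 10/33 + 10/33 → 20/33
merge 13/33 + 20/33 → 1
L = 13/33 + 20/33 + 1 = 2 bits/symbol.

2 bits/symbol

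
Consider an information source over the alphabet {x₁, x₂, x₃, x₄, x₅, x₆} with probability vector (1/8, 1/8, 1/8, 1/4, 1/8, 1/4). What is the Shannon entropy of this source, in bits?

2.5 bits

Each probability is a power of 1/2, so log₂(1/p) is an integer.
H = Σ p·log₂(1/p) = 1/8·3 + 1/8·3 + 1/8·3 + 1/4·2 + 1/8·3 + 1/4·2 = 2.5 bits.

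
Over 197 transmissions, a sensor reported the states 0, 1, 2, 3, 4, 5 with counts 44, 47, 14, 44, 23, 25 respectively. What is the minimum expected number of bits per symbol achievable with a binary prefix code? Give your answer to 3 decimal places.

Probabilities are the counts divided by 197.
Repeatedly combine the two least-probable nodes; the expected code length is the sum of the merged weights.
merge 14/197 + 23/197 → 37/197
merge 25/197 + 37/197 → 62/197
merge 44/197 + 44/197 → 88/197
merge 47/197 + 62/197 → 109/197
merge 88/197 + 109/197 → 1
L = 37/197 + 62/197 + 88/197 + 109/197 + 1 = 493/197 ≈ 2.503 bits/symbol.

2.503 bits/symbol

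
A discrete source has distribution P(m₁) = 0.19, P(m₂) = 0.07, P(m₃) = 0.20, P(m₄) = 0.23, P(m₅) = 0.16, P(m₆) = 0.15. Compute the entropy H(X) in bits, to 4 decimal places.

H = −Σ pᵢ log₂ pᵢ.
−0.19·log₂(0.19) = 0.4552
−0.07·log₂(0.07) = 0.2686
−0.20·log₂(0.20) = 0.4644
−0.23·log₂(0.23) = 0.4877
−0.16·log₂(0.16) = 0.4230
−0.15·log₂(0.15) = 0.4105
Sum ≈ 2.5094 → 2.5094 bits.

2.5094 bits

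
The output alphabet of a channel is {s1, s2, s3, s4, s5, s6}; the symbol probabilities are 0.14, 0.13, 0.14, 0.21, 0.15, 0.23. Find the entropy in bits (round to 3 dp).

2.548 bits

H = −Σ pᵢ log₂ pᵢ.
−0.14·log₂(0.14) = 0.3971
−0.13·log₂(0.13) = 0.3826
−0.14·log₂(0.14) = 0.3971
−0.21·log₂(0.21) = 0.4728
−0.15·log₂(0.15) = 0.4105
−0.23·log₂(0.23) = 0.4877
Sum ≈ 2.5479 → 2.548 bits.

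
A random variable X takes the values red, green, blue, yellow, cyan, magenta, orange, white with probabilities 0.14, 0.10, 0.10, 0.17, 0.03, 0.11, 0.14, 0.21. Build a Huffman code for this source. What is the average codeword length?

2.92 bits/symbol

Repeatedly combine the two least-probable nodes; the expected code length is the sum of the merged weights.
merge 3/100 + 1/10 → 13/100
merge 1/10 + 11/100 → 21/100
merge 13/100 + 7/50 → 27/100
merge 7/50 + 17/100 → 31/100
merge 21/100 + 21/100 → 21/50
merge 27/100 + 31/100 → 29/50
merge 21/50 + 29/50 → 1
L = 13/100 + 21/100 + 27/100 + 31/100 + 21/50 + 29/50 + 1 = 73/25 = 2.92 bits/symbol.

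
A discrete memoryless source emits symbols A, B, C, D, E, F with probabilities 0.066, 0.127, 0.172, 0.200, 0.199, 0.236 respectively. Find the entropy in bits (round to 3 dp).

H = −Σ pᵢ log₂ pᵢ.
−0.066·log₂(0.066) = 0.2588
−0.127·log₂(0.127) = 0.3781
−0.172·log₂(0.172) = 0.4368
−0.200·log₂(0.200) = 0.4644
−0.199·log₂(0.199) = 0.4635
−0.236·log₂(0.236) = 0.4916
Sum ≈ 2.4932 → 2.493 bits.

2.493 bits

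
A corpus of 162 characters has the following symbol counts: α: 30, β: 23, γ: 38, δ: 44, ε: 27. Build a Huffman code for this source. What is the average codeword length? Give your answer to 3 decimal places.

2.309 bits/symbol

Probabilities are the counts divided by 162.
Repeatedly combine the two least-probable nodes; the expected code length is the sum of the merged weights.
merge 23/162 + 1/6 → 25/81
merge 5/27 + 19/81 → 34/81
merge 22/81 + 25/81 → 47/81
merge 34/81 + 47/81 → 1
L = 25/81 + 34/81 + 47/81 + 1 = 187/81 ≈ 2.309 bits/symbol.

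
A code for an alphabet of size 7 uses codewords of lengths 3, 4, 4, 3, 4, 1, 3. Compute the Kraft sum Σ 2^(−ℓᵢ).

With common denominator 2^4 = 16: Σ 2^(−ℓᵢ) = 2/16 + 1/16 + 1/16 + 2/16 + 1/16 + 8/16 + 2/16 = 17/16 = 1.0625.

1.0625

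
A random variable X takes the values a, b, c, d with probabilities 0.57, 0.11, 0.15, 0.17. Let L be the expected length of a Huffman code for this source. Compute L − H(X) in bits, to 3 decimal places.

0.032 bits

Entropy H = −Σ p log₂ p ≈ 1.6577 bits.
Huffman merges: 11/100+3/20→13/50; 17/100+13/50→43/100; 43/100+57/100→1. L = 169/100 ≈ 1.6900.
L − H = 1.6900 − 1.6577 = 0.032 bits.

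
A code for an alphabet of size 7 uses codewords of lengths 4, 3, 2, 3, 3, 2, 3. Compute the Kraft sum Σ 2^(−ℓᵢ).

With common denominator 2^4 = 16: Σ 2^(−ℓᵢ) = 1/16 + 2/16 + 4/16 + 2/16 + 2/16 + 4/16 + 2/16 = 17/16 = 1.0625.

1.0625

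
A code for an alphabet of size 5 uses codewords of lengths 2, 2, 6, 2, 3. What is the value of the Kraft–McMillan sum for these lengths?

0.890625

With common denominator 2^6 = 64: Σ 2^(−ℓᵢ) = 16/64 + 16/64 + 1/64 + 16/64 + 8/64 = 57/64 = 0.890625.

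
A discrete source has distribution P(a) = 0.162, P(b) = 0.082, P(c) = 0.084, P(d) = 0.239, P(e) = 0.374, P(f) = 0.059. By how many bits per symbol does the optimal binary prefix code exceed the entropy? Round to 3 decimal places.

Entropy H = −Σ p log₂ p ≈ 2.2865 bits.
Huffman merges: 59/1000+41/500→141/1000; 21/250+141/1000→9/40; 81/500+9/40→387/1000; 239/1000+187/500→613/1000; 387/1000+613/1000→1. L = 1183/500 ≈ 2.3660.
L − H = 2.3660 − 2.2865 = 0.079 bits.

0.079 bits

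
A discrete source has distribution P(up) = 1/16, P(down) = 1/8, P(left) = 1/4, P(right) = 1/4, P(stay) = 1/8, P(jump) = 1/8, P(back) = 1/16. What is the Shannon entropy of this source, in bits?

Each probability is a power of 1/2, so log₂(1/p) is an integer.
H = Σ p·log₂(1/p) = 1/16·4 + 1/8·3 + 1/4·2 + 1/4·2 + 1/8·3 + 1/8·3 + 1/16·4 = 2.625 bits.

2.625 bits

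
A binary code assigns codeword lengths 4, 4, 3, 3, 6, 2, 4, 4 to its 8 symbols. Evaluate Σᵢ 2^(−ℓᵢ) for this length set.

0.765625

With common denominator 2^6 = 64: Σ 2^(−ℓᵢ) = 4/64 + 4/64 + 8/64 + 8/64 + 1/64 + 16/64 + 4/64 + 4/64 = 49/64 = 0.765625.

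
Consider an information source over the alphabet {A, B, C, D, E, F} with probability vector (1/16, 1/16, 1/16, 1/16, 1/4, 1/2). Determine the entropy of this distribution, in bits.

Each probability is a power of 1/2, so log₂(1/p) is an integer.
H = Σ p·log₂(1/p) = 1/16·4 + 1/16·4 + 1/16·4 + 1/16·4 + 1/4·2 + 1/2·1 = 2 bits.

2 bits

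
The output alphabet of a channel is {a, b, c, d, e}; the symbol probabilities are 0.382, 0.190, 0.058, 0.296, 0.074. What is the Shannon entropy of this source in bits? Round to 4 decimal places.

2.0217 bits

H = −Σ pᵢ log₂ pᵢ.
−0.382·log₂(0.382) = 0.5304
−0.190·log₂(0.190) = 0.4552
−0.058·log₂(0.058) = 0.2383
−0.296·log₂(0.296) = 0.5199
−0.074·log₂(0.074) = 0.2780
Sum ≈ 2.0217 → 2.0217 bits.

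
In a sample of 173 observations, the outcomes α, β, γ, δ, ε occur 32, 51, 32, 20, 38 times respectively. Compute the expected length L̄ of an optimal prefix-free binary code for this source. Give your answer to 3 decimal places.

Probabilities are the counts divided by 173.
Repeatedly combine the two least-probable nodes; the expected code length is the sum of the merged weights.
merge 20/173 + 32/173 → 52/173
merge 32/173 + 38/173 → 70/173
merge 51/173 + 52/173 → 103/173
merge 70/173 + 103/173 → 1
L = 52/173 + 70/173 + 103/173 + 1 = 398/173 ≈ 2.301 bits/symbol.

2.301 bits/symbol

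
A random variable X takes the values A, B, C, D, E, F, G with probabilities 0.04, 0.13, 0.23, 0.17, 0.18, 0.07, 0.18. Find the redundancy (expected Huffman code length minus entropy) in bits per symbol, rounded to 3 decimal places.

0.050 bits

Entropy H = −Σ p log₂ p ≈ 2.6498 bits.
Huffman merges: 1/25+7/100→11/100; 11/100+13/100→6/25; 17/100+9/50→7/20; 9/50+23/100→41/100; 6/25+7/20→59/100; 41/100+59/100→1. L = 27/10 ≈ 2.7000.
L − H = 2.7000 − 2.6498 = 0.050 bits.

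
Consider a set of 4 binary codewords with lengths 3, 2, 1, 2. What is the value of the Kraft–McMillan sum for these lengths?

With common denominator 2^3 = 8: Σ 2^(−ℓᵢ) = 1/8 + 2/8 + 4/8 + 2/8 = 9/8 = 1.125.

1.125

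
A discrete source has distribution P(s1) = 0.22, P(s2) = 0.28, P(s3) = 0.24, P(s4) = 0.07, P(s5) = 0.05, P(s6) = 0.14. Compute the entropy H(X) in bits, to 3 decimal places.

2.371 bits

H = −Σ pᵢ log₂ pᵢ.
−0.22·log₂(0.22) = 0.4806
−0.28·log₂(0.28) = 0.5142
−0.24·log₂(0.24) = 0.4941
−0.07·log₂(0.07) = 0.2686
−0.05·log₂(0.05) = 0.2161
−0.14·log₂(0.14) = 0.3971
Sum ≈ 2.3707 → 2.371 bits.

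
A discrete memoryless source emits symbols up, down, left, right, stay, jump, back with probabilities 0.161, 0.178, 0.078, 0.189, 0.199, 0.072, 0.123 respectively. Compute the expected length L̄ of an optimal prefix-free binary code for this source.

Repeatedly combine the two least-probable nodes; the expected code length is the sum of the merged weights.
merge 9/125 + 39/500 → 3/20
merge 123/1000 + 3/20 → 273/1000
merge 161/1000 + 89/500 → 339/1000
merge 189/1000 + 199/1000 → 97/250
merge 273/1000 + 339/1000 → 153/250
merge 97/250 + 153/250 → 1
L = 3/20 + 273/1000 + 339/1000 + 97/250 + 153/250 + 1 = 1381/500 = 2.762 bits/symbol.

2.762 bits/symbol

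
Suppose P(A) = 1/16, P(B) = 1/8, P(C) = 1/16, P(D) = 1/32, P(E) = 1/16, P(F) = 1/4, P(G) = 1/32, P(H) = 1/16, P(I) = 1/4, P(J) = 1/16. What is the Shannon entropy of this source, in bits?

2.9375 bits

Each probability is a power of 1/2, so log₂(1/p) is an integer.
H = Σ p·log₂(1/p) = 1/16·4 + 1/8·3 + 1/16·4 + 1/32·5 + 1/16·4 + 1/4·2 + 1/32·5 + 1/16·4 + 1/4·2 + 1/16·4 = 2.9375 bits.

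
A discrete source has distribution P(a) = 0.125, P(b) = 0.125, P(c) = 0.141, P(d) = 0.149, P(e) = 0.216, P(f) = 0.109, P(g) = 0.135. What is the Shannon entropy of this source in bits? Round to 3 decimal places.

H = −Σ pᵢ log₂ pᵢ.
−0.125·log₂(0.125) = 0.3750
−0.125·log₂(0.125) = 0.3750
−0.141·log₂(0.141) = 0.3985
−0.149·log₂(0.149) = 0.4092
−0.216·log₂(0.216) = 0.4776
−0.109·log₂(0.109) = 0.3485
−0.135·log₂(0.135) = 0.3900
Sum ≈ 2.7738 → 2.774 bits.

2.774 bits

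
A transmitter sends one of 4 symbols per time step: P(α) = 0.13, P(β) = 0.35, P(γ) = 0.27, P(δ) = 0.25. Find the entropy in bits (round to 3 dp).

H = −Σ pᵢ log₂ pᵢ.
−0.13·log₂(0.13) = 0.3826
−0.35·log₂(0.35) = 0.5301
−0.27·log₂(0.27) = 0.5100
−0.25·log₂(0.25) = 0.5000
Sum ≈ 1.9228 → 1.923 bits.

1.923 bits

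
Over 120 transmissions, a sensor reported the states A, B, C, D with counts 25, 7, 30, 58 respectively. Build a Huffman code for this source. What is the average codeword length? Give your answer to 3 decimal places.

Probabilities are the counts divided by 120.
Repeatedly combine the two least-probable nodes; the expected code length is the sum of the merged weights.
merge 7/120 + 5/24 → 4/15
merge 1/4 + 4/15 → 31/60
merge 29/60 + 31/60 → 1
L = 4/15 + 31/60 + 1 = 107/60 ≈ 1.783 bits/symbol.

1.783 bits/symbol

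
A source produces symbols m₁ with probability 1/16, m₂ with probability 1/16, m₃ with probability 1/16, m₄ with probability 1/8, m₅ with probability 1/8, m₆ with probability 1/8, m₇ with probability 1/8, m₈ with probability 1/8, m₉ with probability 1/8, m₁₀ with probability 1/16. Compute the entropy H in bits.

Each probability is a power of 1/2, so log₂(1/p) is an integer.
H = Σ p·log₂(1/p) = 1/16·4 + 1/16·4 + 1/16·4 + 1/8·3 + 1/8·3 + 1/8·3 + 1/8·3 + 1/8·3 + 1/8·3 + 1/16·4 = 3.25 bits.

3.25 bits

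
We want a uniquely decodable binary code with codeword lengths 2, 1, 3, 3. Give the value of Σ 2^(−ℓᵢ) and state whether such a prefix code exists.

With common denominator 2^3 = 8: Σ 2^(−ℓᵢ) = 2/8 + 4/8 + 1/8 + 1/8 = 8/8 = 1.
Kraft's inequality requires Σ ≤ 1; here Σ = 1 ≤ 1, so such a prefix code exists.

1; yes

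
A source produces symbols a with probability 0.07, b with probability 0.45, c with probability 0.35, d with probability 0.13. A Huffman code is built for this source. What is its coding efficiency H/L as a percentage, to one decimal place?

97.1%

Entropy H = −Σ p log₂ p ≈ 1.6997 bits.
Huffman merges: 7/100+13/100→1/5; 1/5+7/20→11/20; 9/20+11/20→1. L = 7/4 ≈ 1.7500.
Efficiency = H/L = 1.6997/1.7500 = 97.1%.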